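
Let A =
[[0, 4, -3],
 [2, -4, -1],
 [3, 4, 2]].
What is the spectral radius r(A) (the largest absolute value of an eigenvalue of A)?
r(A) ≈ 5.479

The eigenvalues of A are the roots of its characteristic polynomial. With M = A (coefficients from the trace, the sum of principal 2x2 minors, and det A):
  p(λ) = det(λ I - M) = λ^3 + 2λ^2 - 3λ + 88.
No integer candidate from the rational root theorem (±divisors of 88) is a root, so the roots are irrational. The cubic discriminant is Δ = -221264 < 0, so there is one real root and a complex-conjugate pair. p(-6) = -38 and p(-5) = 28 have opposite signs, so a root lies in (-6, -5); Newton's method refines it to λ ≈ -5.479. Dividing out (λ - (-5.479)) leaves approximately λ^2 - 3.479λ + 16.0614. For λ^2 - 3.479λ + 16.0614 the discriminant is -52.142. It is negative, so the remaining roots are the complex-conjugate pair λ ≈ 1.7395 ± 3.6105i. Their product equals the constant term, so |λ|^2 ≈ 16.0614 and |λ| ≈ 4.0077.
Thus the eigenvalues (to 4 decimals) are -5.479 (modulus 5.479); 1.7395 ± 3.6105i (modulus 4.0077). The spectral radius is the largest modulus: r(A) ≈ 5.479. (Cross-check: r(A) ≤ ||A||_2 ≈ 6.9611; equality holds whenever A is normal, though it can also hold for some non-normal A.)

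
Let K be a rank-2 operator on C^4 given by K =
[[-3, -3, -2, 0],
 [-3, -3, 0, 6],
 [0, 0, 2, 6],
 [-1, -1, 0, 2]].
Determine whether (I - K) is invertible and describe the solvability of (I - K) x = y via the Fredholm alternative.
(I - K) is invertible (det(I - K) = -11 ≠ 0), so for every y in C^4 the equation (I - K) x = y has a unique solution.

K has rank 2 and factors as K = U V^T = u1 v1^T + u2 v2^T with u1 = (1, 3, 2, 1), v1 = (-1, -1, 0, 2), u2 = (-1, 0, 1, 0), v2 = (2, 2, 2, 2) (multiplying out reproduces the displayed K). The nonzero eigenvalues of U V^T coincide with those of the 2 x 2 matrix G = V^T U = [[v1·u1, v1·u2], [v2·u1, v2·u2]] = [[-2, 1], [14, 0]], and by the Sylvester determinant identity det(I_4 - U V^T) = det(I_2 - V^T U) = det([[3, -1], [-14, 1]]) = (3)(1) - (-1)(-14) = -11. (Direct check: I - K =
[[4, 3, 2, 0],
 [3, 4, 0, -6],
 [0, 0, -1, -6],
 [1, 1, 0, -1]]
has determinant -11.) The finite-dimensional Fredholm alternative says: either (I - K) is invertible, or ker(I - K) ≠ {0} and then range(I - K) = ker((I - K)^*)^⊥, with dim ker(I - K) = dim ker((I - K)^*). Since det(I - K) ≠ 0, 1 is not an eigenvalue of K and ker(I - K) = {0}, so we are in the first case: for every y there is a unique x = (I - K)^(-1) y. (Explicitly, by the Woodbury identity, (I - U V^T)^(-1) = I + U (I_2 - G)^(-1) V^T.)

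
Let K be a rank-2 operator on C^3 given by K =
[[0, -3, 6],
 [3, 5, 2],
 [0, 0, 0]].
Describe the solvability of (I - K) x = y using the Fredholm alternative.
(I - K) is invertible (det(I - K) = 5 ≠ 0), so for every y in C^3 the equation (I - K) x = y has a unique solution.

K has rank 2 and factors as K = U V^T = u1 v1^T + u2 v2^T with u1 = (-3, -1, 0), v1 = (0, 1, -2), u2 = (0, -3, 0), v2 = (-1, -2, 0) (multiplying out reproduces the displayed K). The nonzero eigenvalues of U V^T coincide with those of the 2 x 2 matrix G = V^T U = [[v1·u1, v1·u2], [v2·u1, v2·u2]] = [[-1, -3], [5, 6]], and by the Sylvester determinant identity det(I_3 - U V^T) = det(I_2 - V^T U) = det([[2, 3], [-5, -5]]) = (2)(-5) - (3)(-5) = 5. (Direct check: I - K =
[[1, 3, -6],
 [-3, -4, -2],
 [0, 0, 1]]
has determinant 5.) The finite-dimensional Fredholm alternative says: either (I - K) is invertible, or ker(I - K) ≠ {0} and then range(I - K) = ker((I - K)^*)^⊥, with dim ker(I - K) = dim ker((I - K)^*). Since det(I - K) ≠ 0, 1 is not an eigenvalue of K and ker(I - K) = {0}, so we are in the first case: for every y there is a unique x = (I - K)^(-1) y. (Explicitly, by the Woodbury identity, (I - U V^T)^(-1) = I + U (I_2 - G)^(-1) V^T.)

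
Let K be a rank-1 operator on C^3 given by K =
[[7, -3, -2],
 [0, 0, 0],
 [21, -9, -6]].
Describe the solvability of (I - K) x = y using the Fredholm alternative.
(I - K) is singular (det(I - K) = 0, i.e. 1 ∈ sigma(K)). (I - K) x = y is solvable iff y ⊥ ker((I - K)^*) = span{(7, -3, -2)}, i.e. iff 7y_1 - 3y_2 - 2y_3 = 0. When solvable, the solutions are x = y + c·(1, 0, 3), c arbitrary (ker(I - K) = span{(1, 0, 3)}, dimension 1).

K has rank 1, so it is an outer product K = u v^T: every row of K is a multiple of one row vector. Reading off the entries, u = (1, 0, 3) and v = (7, -3, -2) (row i of K equals u_i·v^T). A rank-one matrix u v^T satisfies K u = u (v·u) and kills the (2)-dimensional subspace v^⊥, so its characteristic polynomial is lambda^2 (lambda - v·u) with v·u = tr K = 1. Hence the eigenvalues of I - K are 1 (multiplicity 2) and 1 - (1) = 0, so det(I - K) = 0. (Direct check: I - K =
[[-6, 3, 2],
 [0, 1, 0],
 [-21, 9, 7]]
has determinant 0.) So 1 is an eigenvalue of K and (I - K) is not invertible. The finite-dimensional Fredholm alternative says: either (I - K) is invertible, or ker(I - K) ≠ {0} and then range(I - K) = ker((I - K)^*)^⊥, with dim ker(I - K) = dim ker((I - K)^*). We are in the second case, so we need both kernels. Kernel of I - K: (I - K) u = u - u (v·u) = u - u = 0, so ker(I - K) = span{u} = span{(1, 0, 3)} (it is exactly 1-dimensional because rank(I - K) = 2). Kernel of the adjoint: K is real, so (I - K)^* = I - K^T = I - v u^T, and (I - v u^T) v = v - v (u·v) = 0; hence ker((I - K)^*) = span{v} = span{(7, -3, -2)}. Therefore (I - K) x = y is solvable iff <y, v> = 0, i.e. iff 7y_1 - 3y_2 - 2y_3 = 0. When this holds, K y = u (v·y) = 0, so (I - K) y = y and x = y is a particular solution; the full solution set is the line x = y + c·u = y + c·(1, 0, 3), c ∈ C.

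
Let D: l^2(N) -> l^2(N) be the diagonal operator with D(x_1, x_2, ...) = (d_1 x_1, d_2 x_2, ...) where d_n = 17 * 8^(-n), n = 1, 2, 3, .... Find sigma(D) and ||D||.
sigma(D) = {17 * 8^(-n) : n ≥ 1} ∪ {0}; ||D|| = 17/8

A bounded diagonal operator on l^2 with diagonal entries d_n has spectrum equal to the closure of {d_n : n ≥ 1}: every d_n is an eigenvalue (with eigenvector e_n), so {d_n} ⊂ sigma(D); the spectrum is closed, so its closure is too; and for lambda not in the closure, (D - lambda I) has bounded inverse (the diagonal entries 1/(d_n - lambda) are bounded). For our sequence d_n = 17 * 8^(-n), n = 1, 2, 3, ...:
  - {d_n} = {17 * 8^(-n) : n ≥ 1}; the only limit point is 0
  - closure = {17 * 8^(-n) : n ≥ 1} ∪ {0}
For the norm: a diagonal operator has ||D|| = sup_n |d_n|. Here d_n = 17 * 8^(-n) is positive and decreasing, so sup_n |d_n| = d_1 = 17/8. So ||D|| = 17/8.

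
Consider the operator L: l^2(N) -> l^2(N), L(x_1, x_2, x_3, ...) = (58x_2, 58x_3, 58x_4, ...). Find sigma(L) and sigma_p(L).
sigma(L) = closed disk {z in C : |z| ≤ 58}; sigma_p(L) = open disk {z in C : |z| < 58}

Note L = 58·V where V is the unit left shift (V x)_k = x_{k+1}; so sigma(L) = 58·sigma(V) and ||L|| = 58||V||. ||L x||^2 = 3364sum_{k≥2} |x_k|^2 ≤ 3364||x||^2, with equality on {x : x_1 = 0}, so ||L|| = 58. For any lambda with |lambda| < 58, set r = lambda/58 (|r| < 1); the vector x = (1, r, r^2, ...) is in l^2 and satisfies L x = 58(r, r^2, ...) = lambda x, so lambda is an eigenvalue. On the boundary |lambda| = 58 the geometric series diverges, so no l^2 eigenvector exists, but these lambda lie in the approximate point spectrum. Hence sigma(L) is the closed disk of radius 58 and sigma_p(L) is the open disk.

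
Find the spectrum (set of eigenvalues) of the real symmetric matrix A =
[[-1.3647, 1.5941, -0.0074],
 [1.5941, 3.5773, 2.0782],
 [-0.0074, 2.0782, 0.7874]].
sigma(A) ≈ {-2, 0, 5}

A is real symmetric, so its spectrum consists of real eigenvalues. Expanding the characteristic polynomial of the displayed matrix gives
  det(λ I - A) = p(λ) = λ^3 + (-3)λ^2 + (-10)λ + (0).
Solving p(λ) = 0 yields eigenvalues ≈ -2, 0, 5. (A is shown rounded to 4 decimals, so these recover the underlying integer eigenvalues to within that precision.)
Verification: the trace of A = 3 equals the sum of eigenvalues 3, and det(A) ≈ -0.0001 matches the eigenvalue product 0.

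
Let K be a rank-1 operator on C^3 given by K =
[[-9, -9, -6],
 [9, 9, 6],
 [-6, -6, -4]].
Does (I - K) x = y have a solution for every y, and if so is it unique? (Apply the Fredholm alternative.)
(I - K) is invertible (det(I - K) = 5 ≠ 0), so for every y in C^3 the equation (I - K) x = y has a unique solution.

K has rank 1, so it is an outer product K = u v^T: every row of K is a multiple of one row vector. Reading off the entries, u = (-3, 3, -2) and v = (3, 3, 2) (row i of K equals u_i·v^T). A rank-one matrix u v^T satisfies K u = u (v·u) and kills the (2)-dimensional subspace v^⊥, so its characteristic polynomial is lambda^2 (lambda - v·u) with v·u = tr K = -4. Hence the eigenvalues of I - K are 1 (multiplicity 2) and 1 - (-4) = 5, so det(I - K) = 5. (Direct check: I - K =
[[10, 9, 6],
 [-9, -8, -6],
 [6, 6, 5]]
has determinant 5.) The finite-dimensional Fredholm alternative says: either (I - K) is invertible, or ker(I - K) ≠ {0} and then range(I - K) = ker((I - K)^*)^⊥, with dim ker(I - K) = dim ker((I - K)^*). Since det(I - K) ≠ 0, 1 is not an eigenvalue of K and ker(I - K) = {0}, so we are in the first case: for every y there is a unique x = (I - K)^(-1) y. Explicitly, by the Sherman–Morrison formula, (I - u v^T)^(-1) = I + u v^T/(1 - v·u), i.e. (I - K)^(-1) = I + K/(5).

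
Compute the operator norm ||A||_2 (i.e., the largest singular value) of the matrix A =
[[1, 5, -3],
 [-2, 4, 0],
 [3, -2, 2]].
||A||_2 ≈ 7.4805 (= sqrt(largest eigenvalue of A^T A))

||A||_2 = sigma_max(A) = sqrt(lambda_max(A^T A)). Form the symmetric matrix M = A^T A =
[[14, -9, 3],
 [-9, 45, -19],
 [3, -19, 13]].
Its characteristic polynomial (trace, sum of principal 2x2 minors, determinant of M give the coefficients) is
  p(λ) = det(λ I - M) = λ^3 - 72λ^2 + 946λ - 2704.
No integer candidate from the rational root theorem (±divisors of 2704) is a root, so the roots are irrational. The cubic discriminant is Δ = 333565664 > 0, so there are three distinct real roots. p(4) = -8 and p(5) = 351 have opposite signs, so a root lies in (4, 5); Newton's method refines it to λ ≈ 4.0192. p(12) = 8 and p(13) = -377 have opposite signs, so a root lies in (12, 13); Newton's method refines it to λ ≈ 12.0228. p(55) = -2099 and p(56) = 96 have opposite signs, so a root lies in (55, 56); Newton's method refines it to λ ≈ 55.958. Check (Vieta): the three roots sum to 72, matching tr M = 72.
So the eigenvalues of A^T A are ≈ 4.0192, 12.0228, 55.958 (all ≥ 0, as they must be for A^T A). The largest is λ_max ≈ 55.958, hence ||A||_2 = sqrt(λ_max) ≈ 7.4805.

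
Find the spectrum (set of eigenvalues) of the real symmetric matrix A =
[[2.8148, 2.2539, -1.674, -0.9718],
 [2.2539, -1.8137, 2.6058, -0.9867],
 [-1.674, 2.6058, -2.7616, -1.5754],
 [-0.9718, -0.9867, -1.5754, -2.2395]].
sigma(A) ≈ {-6, -3, 1, 4}

A is real symmetric, so its spectrum consists of real eigenvalues. Expanding the characteristic polynomial of the displayed matrix gives
  det(λ I - A) = p(λ) = λ^4 + (4)λ^3 + (-23)λ^2 + (-54)λ + (71.998).
Solving p(λ) = 0 yields eigenvalues ≈ -6, -3, 1, 4. (A is shown rounded to 4 decimals, so these recover the underlying integer eigenvalues to within that precision.)
Verification: the trace of A = -4 equals the sum of eigenvalues -4, and det(A) ≈ 71.9980 matches the eigenvalue product 72.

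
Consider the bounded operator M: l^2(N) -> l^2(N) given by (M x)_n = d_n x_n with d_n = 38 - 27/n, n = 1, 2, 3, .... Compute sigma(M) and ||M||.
sigma(M) = {38 - 27/n : n ≥ 1} ∪ {38}; ||M|| = 38

A bounded diagonal operator on l^2 with diagonal entries d_n has spectrum equal to the closure of {d_n : n ≥ 1}: every d_n is an eigenvalue (with eigenvector e_n), so {d_n} ⊂ sigma(M); the spectrum is closed, so its closure is too; and for lambda not in the closure, (M - lambda I) has bounded inverse (the diagonal entries 1/(d_n - lambda) are bounded). For our sequence d_n = 38 - 27/n, n = 1, 2, 3, ...:
  - {d_n} = {38 - 27/n : n ≥ 1}; the only limit point is 38
  - closure = {38 - 27/n : n ≥ 1} ∪ {38}
For the norm: a diagonal operator has ||M|| = sup_n |d_n|. Here d_n = 38 - 27/n increases monotonically from d_1 = 11 toward 38, with all terms in [11, 38); so sup_n |d_n| = 38 (the supremum is the limit, not attained). So ||M|| = 38.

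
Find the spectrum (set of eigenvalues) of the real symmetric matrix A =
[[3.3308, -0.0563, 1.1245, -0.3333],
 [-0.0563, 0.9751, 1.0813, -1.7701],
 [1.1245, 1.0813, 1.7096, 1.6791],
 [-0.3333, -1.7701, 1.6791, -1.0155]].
sigma(A) ≈ {-3, 2, 4} (2 with multiplicity 2)

A is real symmetric, so its spectrum consists of real eigenvalues. Expanding the characteristic polynomial of the displayed matrix gives
  det(λ I - A) = p(λ) = λ^4 + (-5)λ^3 + (-4)λ^2 + (44)λ + (-48).
Solving p(λ) = 0 yields eigenvalues ≈ -3, 2, 2, 4. (A is shown rounded to 4 decimals, so these recover the underlying integer eigenvalues to within that precision.)
Verification: the trace of A = 5 equals the sum of eigenvalues 5, and det(A) ≈ -47.9995 matches the eigenvalue product -48.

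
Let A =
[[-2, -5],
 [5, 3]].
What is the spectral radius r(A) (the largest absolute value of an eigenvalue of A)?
r(A) = sqrt(19) ≈ 4.3589

The eigenvalues of A are the roots of its characteristic polynomial. With M = A (coefficients from the trace and determinant):
  p(λ) = det(λ I - M) = λ^2 - λ + 19.
For λ^2 - λ + 19 the discriminant is -75. It is negative, so the roots are the complex-conjugate pair λ = 1/2 ± (sqrt(75)/2) i ≈ 0.5 ± 4.3301i. For a conjugate pair the product of the roots equals the constant term, so |λ|^2 = 19 and |λ| = sqrt(19) ≈ 4.3589.
Thus the eigenvalues (to 4 decimals) are 0.5 ± 4.3301i (modulus 4.3589). The spectral radius is the largest modulus: r(A) = sqrt(19) ≈ 4.3589. (Cross-check: r(A) ≤ ||A||_2 ≈ 7.5249; equality holds whenever A is normal, though it can also hold for some non-normal A.)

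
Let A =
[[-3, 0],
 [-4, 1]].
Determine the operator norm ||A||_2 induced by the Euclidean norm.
||A||_2 = sqrt((26 + sqrt(640))/2) ≈ 5.0645 (= sqrt(largest eigenvalue of A^T A))

||A||_2 = sigma_max(A) = sqrt(lambda_max(A^T A)). Form the symmetric matrix M = A^T A =
[[25, -4],
 [-4, 1]].
Its characteristic polynomial (trace, determinant of M give the coefficients) is
  p(λ) = det(λ I - M) = λ^2 - 26λ + 9.
For λ^2 - 26λ + 9 the discriminant is 640. It is nonnegative but not a perfect square, so the roots are real and irrational: λ = (26 ± sqrt(640))/2 ≈ 25.6491, 0.3509.
So the eigenvalues of A^T A are ≈ 0.3509, 25.6491 (all ≥ 0, as they must be for A^T A). The largest is λ_max = (26 + sqrt(640))/2 ≈ 25.6491, hence ||A||_2 = sqrt(λ_max) = sqrt((26 + sqrt(640))/2) ≈ 5.0645.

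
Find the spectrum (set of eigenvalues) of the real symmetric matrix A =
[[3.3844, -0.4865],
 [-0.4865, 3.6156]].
sigma(A) ≈ {3, 4}

A is real symmetric, so its spectrum consists of real eigenvalues. Expanding the characteristic polynomial of the displayed matrix gives
  det(λ I - A) = p(λ) = λ^2 + (-7)λ + (12).
Solving p(λ) = 0 yields eigenvalues ≈ 3, 4. (A is shown rounded to 4 decimals, so these recover the underlying integer eigenvalues to within that precision.)
Verification: the trace of A = 7 equals the sum of eigenvalues 7, and det(A) ≈ 12.0000 matches the eigenvalue product 12.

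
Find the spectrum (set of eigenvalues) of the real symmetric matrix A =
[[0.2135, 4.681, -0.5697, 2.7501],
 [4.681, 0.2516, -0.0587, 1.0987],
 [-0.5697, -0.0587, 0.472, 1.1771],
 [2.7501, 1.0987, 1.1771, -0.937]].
sigma(A) ≈ {-5, -2, 1, 6}

A is real symmetric, so its spectrum consists of real eigenvalues. Expanding the characteristic polynomial of the displayed matrix gives
  det(λ I - A) = p(λ) = λ^4 + (0)λ^3 + (-33)λ^2 + (-28)λ + (60).
Solving p(λ) = 0 yields eigenvalues ≈ -5, -2, 1, 6. (A is shown rounded to 4 decimals, so these recover the underlying integer eigenvalues to within that precision.)
Verification: the trace of A = 0 equals the sum of eigenvalues 0, and det(A) ≈ 60.0006 matches the eigenvalue product 60.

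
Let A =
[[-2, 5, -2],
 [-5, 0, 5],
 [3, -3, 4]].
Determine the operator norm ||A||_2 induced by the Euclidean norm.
||A||_2 ≈ 7.9664 (= sqrt(largest eigenvalue of A^T A))

||A||_2 = sigma_max(A) = sqrt(lambda_max(A^T A)). Form the symmetric matrix M = A^T A =
[[38, -19, -9],
 [-19, 34, -22],
 [-9, -22, 45]].
Its characteristic polynomial (trace, sum of principal 2x2 minors, determinant of M give the coefficients) is
  p(λ) = det(λ I - M) = λ^3 - 117λ^2 + 3606λ - 13225.
No integer candidate from the rational root theorem (±divisors of 13225) is a root, so the roots are irrational. The cubic discriminant is Δ = 1428748065 > 0, so there are three distinct real roots. p(4) = -609 and p(5) = 2005 have opposite signs, so a root lies in (4, 5); Newton's method refines it to λ ≈ 4.226. p(49) = 201 and p(50) = -425 have opposite signs, so a root lies in (49, 50); Newton's method refines it to λ ≈ 49.3104. p(63) = -373 and p(64) = 471 have opposite signs, so a root lies in (63, 64); Newton's method refines it to λ ≈ 63.4636. Check (Vieta): the three roots sum to 117, matching tr M = 117.
So the eigenvalues of A^T A are ≈ 4.226, 49.3104, 63.4636 (all ≥ 0, as they must be for A^T A). The largest is λ_max ≈ 63.4636, hence ||A||_2 = sqrt(λ_max) ≈ 7.9664.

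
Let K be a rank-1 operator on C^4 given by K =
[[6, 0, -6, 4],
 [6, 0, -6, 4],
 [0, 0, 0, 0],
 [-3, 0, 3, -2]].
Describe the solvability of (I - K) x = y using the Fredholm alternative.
(I - K) is invertible (det(I - K) = -3 ≠ 0), so for every y in C^4 the equation (I - K) x = y has a unique solution.

K has rank 1, so it is an outer product K = u v^T: every row of K is a multiple of one row vector. Reading off the entries, u = (-2, -2, 0, 1) and v = (-3, 0, 3, -2) (row i of K equals u_i·v^T). A rank-one matrix u v^T satisfies K u = u (v·u) and kills the (3)-dimensional subspace v^⊥, so its characteristic polynomial is lambda^3 (lambda - v·u) with v·u = tr K = 4. Hence the eigenvalues of I - K are 1 (multiplicity 3) and 1 - (4) = -3, so det(I - K) = -3. (Direct check: I - K =
[[-5, 0, 6, -4],
 [-6, 1, 6, -4],
 [0, 0, 1, 0],
 [3, 0, -3, 3]]
has determinant -3.) The finite-dimensional Fredholm alternative says: either (I - K) is invertible, or ker(I - K) ≠ {0} and then range(I - K) = ker((I - K)^*)^⊥, with dim ker(I - K) = dim ker((I - K)^*). Since det(I - K) ≠ 0, 1 is not an eigenvalue of K and ker(I - K) = {0}, so we are in the first case: for every y there is a unique x = (I - K)^(-1) y. Explicitly, by the Sherman–Morrison formula, (I - u v^T)^(-1) = I + u v^T/(1 - v·u), i.e. (I - K)^(-1) = I + K/(-3).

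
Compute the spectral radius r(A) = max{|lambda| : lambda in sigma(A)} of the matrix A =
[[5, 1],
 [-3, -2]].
r(A) = (3 + sqrt(37))/2 ≈ 4.5414

The eigenvalues of A are the roots of its characteristic polynomial. With M = A (coefficients from the trace and determinant):
  p(λ) = det(λ I - M) = λ^2 - 3λ - 7.
For λ^2 - 3λ - 7 the discriminant is 37. It is nonnegative but not a perfect square, so the roots are real and irrational: λ = (3 ± sqrt(37))/2 ≈ 4.5414, -1.5414.
Thus the eigenvalues (to 4 decimals) are 4.5414 (modulus 4.5414); -1.5414 (modulus 1.5414). The spectral radius is the largest modulus: r(A) = (3 + sqrt(37))/2 ≈ 4.5414. (Cross-check: r(A) ≤ ||A||_2 ≈ 6.1401; equality holds whenever A is normal, though it can also hold for some non-normal A.)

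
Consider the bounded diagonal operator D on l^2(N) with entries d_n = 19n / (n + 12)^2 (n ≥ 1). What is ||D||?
||D|| = 19/48 (attained at n = 12)

For D diagonal, ||D|| = sup_n |d_n|. Treat f(x) = 19x / (x + 12)^2 for real x > 0. By the quotient rule, f'(x) = 19(12 - x)/(x + 12)^3, which is positive for x < 12 and negative for x > 12. So f has a unique maximum at x = 12, and since 12 is a positive integer, the supremum over n ≥ 1 is attained at n = 12: d_12 = 19·12/(12 + 12)^2 = 19·12/576 = 19/48. Hence ||D|| = 19/48.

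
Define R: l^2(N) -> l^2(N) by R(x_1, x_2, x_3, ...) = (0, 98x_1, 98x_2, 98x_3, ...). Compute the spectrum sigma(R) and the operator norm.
sigma(R) = closed disk {z in C : |z| ≤ 98}; ||R|| = 98

Note R = 98·U where U is the unit right shift (U x)_k = x_{k-1} (with x_0 := 0); so ||R|| = 98||U|| and sigma(R) = 98·sigma(U). ||R x||^2 = sum_{k≥1} |98x_k|^2 = 9604||x||^2, so ||R|| = 98 and sigma(R) ⊂ {|z| ≤ 98}. For any |lambda| < 98, the equation (R - lambda I) x = 0 forces x_1 = 0, then 98x_k = lambda x_{k+1} ⇒ x = 0, so R has no eigenvalues. But (R - lambda I) is not surjective for |lambda| < 98: solving (R - lambda I) x = e_1 would require x_n proportional to (lambda/98)^(-n), which is not in l^2. So every |lambda| < 98 lies in the residual spectrum. The boundary |lambda| = 98 is in the approximate point spectrum (the spectrum is closed). Hence sigma(R) is the closed disk of radius 98.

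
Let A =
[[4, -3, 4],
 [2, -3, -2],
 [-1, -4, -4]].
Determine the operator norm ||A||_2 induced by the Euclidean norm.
||A||_2 ≈ 6.8104 (= sqrt(largest eigenvalue of A^T A))

||A||_2 = sigma_max(A) = sqrt(lambda_max(A^T A)). Form the symmetric matrix M = A^T A =
[[21, -14, 16],
 [-14, 34, 10],
 [16, 10, 36]].
Its characteristic polynomial (trace, sum of principal 2x2 minors, determinant of M give the coefficients) is
  p(λ) = det(λ I - M) = λ^3 - 91λ^2 + 2142λ - 3364.
No integer candidate from the rational root theorem (±divisors of 3364) is a root, so the roots are irrational. The cubic discriminant is Δ = 40517108 > 0, so there are three distinct real roots. p(1) = -1312 and p(2) = 564 have opposite signs, so a root lies in (1, 2); Newton's method refines it to λ ≈ 1.6895. p(42) = 164 and p(43) = -10 have opposite signs, so a root lies in (42, 43); Newton's method refines it to λ ≈ 42.9284. p(46) = -52 and p(47) = 114 have opposite signs, so a root lies in (46, 47); Newton's method refines it to λ ≈ 46.3821. Check (Vieta): the three roots sum to 91, matching tr M = 91.
So the eigenvalues of A^T A are ≈ 1.6895, 42.9284, 46.3821 (all ≥ 0, as they must be for A^T A). The largest is λ_max ≈ 46.3821, hence ||A||_2 = sqrt(λ_max) ≈ 6.8104.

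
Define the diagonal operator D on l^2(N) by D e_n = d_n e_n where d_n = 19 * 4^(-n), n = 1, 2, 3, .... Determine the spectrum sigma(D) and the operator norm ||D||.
sigma(D) = {19 * 4^(-n) : n ≥ 1} ∪ {0}; ||D|| = 19/4

A bounded diagonal operator on l^2 with diagonal entries d_n has spectrum equal to the closure of {d_n : n ≥ 1}: every d_n is an eigenvalue (with eigenvector e_n), so {d_n} ⊂ sigma(D); the spectrum is closed, so its closure is too; and for lambda not in the closure, (D - lambda I) has bounded inverse (the diagonal entries 1/(d_n - lambda) are bounded). For our sequence d_n = 19 * 4^(-n), n = 1, 2, 3, ...:
  - {d_n} = {19 * 4^(-n) : n ≥ 1}; the only limit point is 0
  - closure = {19 * 4^(-n) : n ≥ 1} ∪ {0}
For the norm: a diagonal operator has ||D|| = sup_n |d_n|. Here d_n = 19 * 4^(-n) is positive and decreasing, so sup_n |d_n| = d_1 = 19/4. So ||D|| = 19/4.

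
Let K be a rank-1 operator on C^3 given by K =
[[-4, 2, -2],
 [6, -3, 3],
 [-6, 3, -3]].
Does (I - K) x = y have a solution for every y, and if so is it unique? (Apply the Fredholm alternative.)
(I - K) is invertible (det(I - K) = 11 ≠ 0), so for every y in C^3 the equation (I - K) x = y has a unique solution.

K has rank 1, so it is an outer product K = u v^T: every row of K is a multiple of one row vector. Reading off the entries, u = (2, -3, 3) and v = (-2, 1, -1) (row i of K equals u_i·v^T). A rank-one matrix u v^T satisfies K u = u (v·u) and kills the (2)-dimensional subspace v^⊥, so its characteristic polynomial is lambda^2 (lambda - v·u) with v·u = tr K = -10. Hence the eigenvalues of I - K are 1 (multiplicity 2) and 1 - (-10) = 11, so det(I - K) = 11. (Direct check: I - K =
[[5, -2, 2],
 [-6, 4, -3],
 [6, -3, 4]]
has determinant 11.) The finite-dimensional Fredholm alternative says: either (I - K) is invertible, or ker(I - K) ≠ {0} and then range(I - K) = ker((I - K)^*)^⊥, with dim ker(I - K) = dim ker((I - K)^*). Since det(I - K) ≠ 0, 1 is not an eigenvalue of K and ker(I - K) = {0}, so we are in the first case: for every y there is a unique x = (I - K)^(-1) y. Explicitly, by the Sherman–Morrison formula, (I - u v^T)^(-1) = I + u v^T/(1 - v·u), i.e. (I - K)^(-1) = I + K/(11).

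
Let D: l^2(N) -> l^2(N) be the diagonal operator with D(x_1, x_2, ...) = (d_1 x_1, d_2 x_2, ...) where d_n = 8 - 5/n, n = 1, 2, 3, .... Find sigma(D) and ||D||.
sigma(D) = {8 - 5/n : n ≥ 1} ∪ {8}; ||D|| = 8

A bounded diagonal operator on l^2 with diagonal entries d_n has spectrum equal to the closure of {d_n : n ≥ 1}: every d_n is an eigenvalue (with eigenvector e_n), so {d_n} ⊂ sigma(D); the spectrum is closed, so its closure is too; and for lambda not in the closure, (D - lambda I) has bounded inverse (the diagonal entries 1/(d_n - lambda) are bounded). For our sequence d_n = 8 - 5/n, n = 1, 2, 3, ...:
  - {d_n} = {8 - 5/n : n ≥ 1}; the only limit point is 8
  - closure = {8 - 5/n : n ≥ 1} ∪ {8}
For the norm: a diagonal operator has ||D|| = sup_n |d_n|. Here d_n = 8 - 5/n increases monotonically from d_1 = 3 toward 8, with all terms in [3, 8); so sup_n |d_n| = 8 (the supremum is the limit, not attained). So ||D|| = 8.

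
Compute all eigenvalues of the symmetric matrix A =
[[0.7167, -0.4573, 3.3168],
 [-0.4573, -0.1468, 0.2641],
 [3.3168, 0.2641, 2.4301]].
sigma(A) ≈ {-2, 0, 5}

A is real symmetric, so its spectrum consists of real eigenvalues. Expanding the characteristic polynomial of the displayed matrix gives
  det(λ I - A) = p(λ) = λ^3 + (-3)λ^2 + (-10)λ + (0).
Solving p(λ) = 0 yields eigenvalues ≈ -2, 0, 5. (A is shown rounded to 4 decimals, so these recover the underlying integer eigenvalues to within that precision.)
Verification: the trace of A = 3 equals the sum of eigenvalues 3, and det(A) ≈ -0.0000 matches the eigenvalue product 0.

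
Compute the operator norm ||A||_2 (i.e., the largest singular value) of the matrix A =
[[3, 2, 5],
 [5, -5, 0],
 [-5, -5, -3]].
||A||_2 ≈ 9.4915 (= sqrt(largest eigenvalue of A^T A))

||A||_2 = sigma_max(A) = sqrt(lambda_max(A^T A)). Form the symmetric matrix M = A^T A =
[[59, 6, 30],
 [6, 54, 25],
 [30, 25, 34]].
Its characteristic polynomial (trace, sum of principal 2x2 minors, determinant of M give the coefficients) is
  p(λ) = det(λ I - M) = λ^3 - 147λ^2 + 5467λ - 30625.
No integer candidate from the rational root theorem (±divisors of 30625) is a root, so the roots are irrational. The cubic discriminant is Δ = 20823381824 > 0, so there are three distinct real roots. p(6) = -2899 and p(7) = 784 have opposite signs, so a root lies in (6, 7); Newton's method refines it to λ ≈ 6.7812. p(50) = 225 and p(51) = -1504 have opposite signs, so a root lies in (50, 51); Newton's method refines it to λ ≈ 50.1299. p(90) = -295 and p(91) = 3136 have opposite signs, so a root lies in (90, 91); Newton's method refines it to λ ≈ 90.0889. Check (Vieta): the three roots sum to 147, matching tr M = 147.
So the eigenvalues of A^T A are ≈ 6.7812, 50.1299, 90.0889 (all ≥ 0, as they must be for A^T A). The largest is λ_max ≈ 90.0889, hence ||A||_2 = sqrt(λ_max) ≈ 9.4915.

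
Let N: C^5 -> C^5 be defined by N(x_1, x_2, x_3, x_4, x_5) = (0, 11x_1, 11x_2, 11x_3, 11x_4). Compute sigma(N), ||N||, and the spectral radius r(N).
sigma(N) = {0}; ||N|| = 11; r(N) = 0. (N is nilpotent with N^5 = 0.)

On C^5, N is a strictly lower-triangular matrix with 11 on the subdiagonal and zeros elsewhere, so its characteristic polynomial is lambda^5 and every eigenvalue is 0: sigma(N) = {0}. For the operator norm, N e_i = 11e_{i+1} for i = 1, ..., 4 and N e_5 = 0, so the singular values of N are 11 (with multiplicity 4) and 0; hence ||N|| = 11. The spectral radius r(N) = max|lambda| = 0. Note ||N|| > r(N) — characteristic of non-normal nilpotent operators. Indeed N^5 = 0.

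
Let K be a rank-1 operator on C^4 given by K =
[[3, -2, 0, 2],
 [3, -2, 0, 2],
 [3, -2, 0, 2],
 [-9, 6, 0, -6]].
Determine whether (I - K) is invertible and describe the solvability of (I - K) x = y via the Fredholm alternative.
(I - K) is invertible (det(I - K) = 6 ≠ 0), so for every y in C^4 the equation (I - K) x = y has a unique solution.

K has rank 1, so it is an outer product K = u v^T: every row of K is a multiple of one row vector. Reading off the entries, u = (1, 1, 1, -3) and v = (3, -2, 0, 2) (row i of K equals u_i·v^T). A rank-one matrix u v^T satisfies K u = u (v·u) and kills the (3)-dimensional subspace v^⊥, so its characteristic polynomial is lambda^3 (lambda - v·u) with v·u = tr K = -5. Hence the eigenvalues of I - K are 1 (multiplicity 3) and 1 - (-5) = 6, so det(I - K) = 6. (Direct check: I - K =
[[-2, 2, 0, -2],
 [-3, 3, 0, -2],
 [-3, 2, 1, -2],
 [9, -6, 0, 7]]
has determinant 6.) The finite-dimensional Fredholm alternative says: either (I - K) is invertible, or ker(I - K) ≠ {0} and then range(I - K) = ker((I - K)^*)^⊥, with dim ker(I - K) = dim ker((I - K)^*). Since det(I - K) ≠ 0, 1 is not an eigenvalue of K and ker(I - K) = {0}, so we are in the first case: for every y there is a unique x = (I - K)^(-1) y. Explicitly, by the Sherman–Morrison formula, (I - u v^T)^(-1) = I + u v^T/(1 - v·u), i.e. (I - K)^(-1) = I + K/(6).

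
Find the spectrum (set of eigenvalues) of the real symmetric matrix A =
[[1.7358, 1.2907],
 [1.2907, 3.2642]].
sigma(A) ≈ {1, 4}

A is real symmetric, so its spectrum consists of real eigenvalues. Expanding the characteristic polynomial of the displayed matrix gives
  det(λ I - A) = p(λ) = λ^2 + (-5)λ + (4).
Solving p(λ) = 0 yields eigenvalues ≈ 1, 4. (A is shown rounded to 4 decimals, so these recover the underlying integer eigenvalues to within that precision.)
Verification: the trace of A = 5 equals the sum of eigenvalues 5, and det(A) ≈ 4.0001 matches the eigenvalue product 4.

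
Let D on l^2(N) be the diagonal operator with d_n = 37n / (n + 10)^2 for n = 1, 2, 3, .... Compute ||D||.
||D|| = 37/40 (attained at n = 10)

For D diagonal, ||D|| = sup_n |d_n|. Treat f(x) = 37x / (x + 10)^2 for real x > 0. By the quotient rule, f'(x) = 37(10 - x)/(x + 10)^3, which is positive for x < 10 and negative for x > 10. So f has a unique maximum at x = 10, and since 10 is a positive integer, the supremum over n ≥ 1 is attained at n = 10: d_10 = 37·10/(10 + 10)^2 = 37·10/400 = 37/40. Hence ||D|| = 37/40.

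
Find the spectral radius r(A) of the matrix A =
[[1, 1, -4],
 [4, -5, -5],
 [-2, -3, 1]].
r(A) ≈ 6.7188

The eigenvalues of A are the roots of its characteristic polynomial. With M = A (coefficients from the trace, the sum of principal 2x2 minors, and det A):
  p(λ) = det(λ I - M) = λ^3 + 3λ^2 - 36λ - 74.
No integer candidate from the rational root theorem (±divisors of 74) is a root, so the roots are irrational. The cubic discriminant is Δ = 202284 > 0, so there are three distinct real roots. p(-7) = -18 and p(-6) = 34 have opposite signs, so a root lies in (-7, -6); Newton's method refines it to λ ≈ -6.7188. p(-2) = 2 and p(-1) = -36 have opposite signs, so a root lies in (-2, -1); Newton's method refines it to λ ≈ -1.9447. p(5) = -54 and p(6) = 34 have opposite signs, so a root lies in (5, 6); Newton's method refines it to λ ≈ 5.6635. Check (Vieta): the three roots sum to -3, matching tr M = -3.
Thus the eigenvalues (to 4 decimals) are -6.7188 (modulus 6.7188); -1.9447 (modulus 1.9447); 5.6635 (modulus 5.6635). The spectral radius is the largest modulus: r(A) ≈ 6.7188. (Cross-check: r(A) ≤ ||A||_2 ≈ 8.5223; equality holds whenever A is normal, though it can also hold for some non-normal A.)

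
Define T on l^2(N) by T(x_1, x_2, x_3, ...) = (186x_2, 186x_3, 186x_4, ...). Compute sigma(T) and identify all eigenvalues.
sigma(T) = closed disk {z in C : |z| ≤ 186}; sigma_p(T) = open disk {z in C : |z| < 186}

Note T = 186·V where V is the unit left shift (V x)_k = x_{k+1}; so sigma(T) = 186·sigma(V) and ||T|| = 186||V||. ||T x||^2 = 34596sum_{k≥2} |x_k|^2 ≤ 34596||x||^2, with equality on {x : x_1 = 0}, so ||T|| = 186. For any lambda with |lambda| < 186, set r = lambda/186 (|r| < 1); the vector x = (1, r, r^2, ...) is in l^2 and satisfies T x = 186(r, r^2, ...) = lambda x, so lambda is an eigenvalue. On the boundary |lambda| = 186 the geometric series diverges, so no l^2 eigenvector exists, but these lambda lie in the approximate point spectrum. Hence sigma(T) is the closed disk of radius 186 and sigma_p(T) is the open disk.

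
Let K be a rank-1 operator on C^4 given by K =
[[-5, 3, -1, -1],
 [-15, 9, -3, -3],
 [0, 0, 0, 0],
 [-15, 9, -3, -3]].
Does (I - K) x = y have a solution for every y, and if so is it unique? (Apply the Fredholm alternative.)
(I - K) is singular (det(I - K) = 0, i.e. 1 ∈ sigma(K)). (I - K) x = y is solvable iff y ⊥ ker((I - K)^*) = span{(-5, 3, -1, -1)}, i.e. iff -5y_1 + 3y_2 - y_3 - y_4 = 0. When solvable, the solutions are x = y + c·(1, 3, 0, 3), c arbitrary (ker(I - K) = span{(1, 3, 0, 3)}, dimension 1).

K has rank 1, so it is an outer product K = u v^T: every row of K is a multiple of one row vector. Reading off the entries, u = (1, 3, 0, 3) and v = (-5, 3, -1, -1) (row i of K equals u_i·v^T). A rank-one matrix u v^T satisfies K u = u (v·u) and kills the (3)-dimensional subspace v^⊥, so its characteristic polynomial is lambda^3 (lambda - v·u) with v·u = tr K = 1. Hence the eigenvalues of I - K are 1 (multiplicity 3) and 1 - (1) = 0, so det(I - K) = 0. (Direct check: I - K =
[[6, -3, 1, 1],
 [15, -8, 3, 3],
 [0, 0, 1, 0],
 [15, -9, 3, 4]]
has determinant 0.) So 1 is an eigenvalue of K and (I - K) is not invertible. The finite-dimensional Fredholm alternative says: either (I - K) is invertible, or ker(I - K) ≠ {0} and then range(I - K) = ker((I - K)^*)^⊥, with dim ker(I - K) = dim ker((I - K)^*). We are in the second case, so we need both kernels. Kernel of I - K: (I - K) u = u - u (v·u) = u - u = 0, so ker(I - K) = span{u} = span{(1, 3, 0, 3)} (it is exactly 1-dimensional because rank(I - K) = 3). Kernel of the adjoint: K is real, so (I - K)^* = I - K^T = I - v u^T, and (I - v u^T) v = v - v (u·v) = 0; hence ker((I - K)^*) = span{v} = span{(-5, 3, -1, -1)}. Therefore (I - K) x = y is solvable iff <y, v> = 0, i.e. iff -5y_1 + 3y_2 - y_3 - y_4 = 0. When this holds, K y = u (v·y) = 0, so (I - K) y = y and x = y is a particular solution; the full solution set is the line x = y + c·u = y + c·(1, 3, 0, 3), c ∈ C.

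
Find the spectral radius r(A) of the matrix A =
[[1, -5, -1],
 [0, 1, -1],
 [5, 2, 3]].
r(A) ≈ 3.7542

The eigenvalues of A are the roots of its characteristic polynomial. With M = A (coefficients from the trace, the sum of principal 2x2 minors, and det A):
  p(λ) = det(λ I - M) = λ^3 - 5λ^2 + 14λ - 35.
No integer candidate from the rational root theorem (±divisors of 35) is a root, so the roots are irrational. The cubic discriminant is Δ = -12551 < 0, so there is one real root and a complex-conjugate pair. p(3) = -11 and p(4) = 5 have opposite signs, so a root lies in (3, 4); Newton's method refines it to λ ≈ 3.7542. Dividing out (λ - (3.7542)) leaves approximately λ^2 - 1.2458λ + 9.323. For λ^2 - 1.2458λ + 9.323 the discriminant is -35.7397. It is negative, so the remaining roots are the complex-conjugate pair λ ≈ 0.6229 ± 2.9891i. Their product equals the constant term, so |λ|^2 ≈ 9.323 and |λ| ≈ 3.0534.
Thus the eigenvalues (to 4 decimals) are 3.7542 (modulus 3.7542); 0.6229 ± 2.9891i (modulus 3.0534). The spectral radius is the largest modulus: r(A) ≈ 3.7542. (Cross-check: r(A) ≤ ||A||_2 ≈ 6.4987; equality holds whenever A is normal, though it can also hold for some non-normal A.)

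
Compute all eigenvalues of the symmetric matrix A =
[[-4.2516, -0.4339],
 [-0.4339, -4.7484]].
sigma(A) ≈ {-5, -4}

A is real symmetric, so its spectrum consists of real eigenvalues. Expanding the characteristic polynomial of the displayed matrix gives
  det(λ I - A) = p(λ) = λ^2 + (9)λ + (20).
Solving p(λ) = 0 yields eigenvalues ≈ -5, -4. (A is shown rounded to 4 decimals, so these recover the underlying integer eigenvalues to within that precision.)
Verification: the trace of A = -9 equals the sum of eigenvalues -9, and det(A) ≈ 20.0000 matches the eigenvalue product 20.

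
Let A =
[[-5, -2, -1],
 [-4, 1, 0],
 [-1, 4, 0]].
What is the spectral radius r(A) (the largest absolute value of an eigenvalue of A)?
r(A) ≈ 5.9334

The eigenvalues of A are the roots of its characteristic polynomial. With M = A (coefficients from the trace, the sum of principal 2x2 minors, and det A):
  p(λ) = det(λ I - M) = λ^3 + 4λ^2 - 14λ - 15.
No integer candidate from the rational root theorem (±divisors of 15) is a root, so the roots are irrational. The cubic discriminant is Δ = 26997 > 0, so there are three distinct real roots. p(-6) = -3 and p(-5) = 30 have opposite signs, so a root lies in (-6, -5); Newton's method refines it to λ ≈ -5.9334. p(-1) = 2 and p(0) = -15 have opposite signs, so a root lies in (-1, 0); Newton's method refines it to λ ≈ -0.8941. p(2) = -19 and p(3) = 6 have opposite signs, so a root lies in (2, 3); Newton's method refines it to λ ≈ 2.8275. Check (Vieta): the three roots sum to -4, matching tr M = -4.
Thus the eigenvalues (to 4 decimals) are -5.9334 (modulus 5.9334); -0.8941 (modulus 0.8941); 2.8275 (modulus 2.8275). The spectral radius is the largest modulus: r(A) ≈ 5.9334. (Cross-check: r(A) ≤ ||A||_2 ≈ 6.5443; equality holds whenever A is normal, though it can also hold for some non-normal A.)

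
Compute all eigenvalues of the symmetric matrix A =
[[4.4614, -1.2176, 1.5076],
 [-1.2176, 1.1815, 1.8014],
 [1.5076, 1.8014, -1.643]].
sigma(A) ≈ {-3, 2, 5}

A is real symmetric, so its spectrum consists of real eigenvalues. Expanding the characteristic polynomial of the displayed matrix gives
  det(λ I - A) = p(λ) = λ^3 + (-4)λ^2 + (-11)λ + (30).
Solving p(λ) = 0 yields eigenvalues ≈ -3, 2, 5. (A is shown rounded to 4 decimals, so these recover the underlying integer eigenvalues to within that precision.)
Verification: the trace of A = 4 equals the sum of eigenvalues 4, and det(A) ≈ -30.0010 matches the eigenvalue product -30.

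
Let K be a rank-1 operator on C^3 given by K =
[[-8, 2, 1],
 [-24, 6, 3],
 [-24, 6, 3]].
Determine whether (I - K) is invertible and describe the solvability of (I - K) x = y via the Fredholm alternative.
(I - K) is singular (det(I - K) = 0, i.e. 1 ∈ sigma(K)). (I - K) x = y is solvable iff y ⊥ ker((I - K)^*) = span{(-8, 2, 1)}, i.e. iff -8y_1 + 2y_2 + y_3 = 0. When solvable, the solutions are x = y + c·(1, 3, 3), c arbitrary (ker(I - K) = span{(1, 3, 3)}, dimension 1).

K has rank 1, so it is an outer product K = u v^T: every row of K is a multiple of one row vector. Reading off the entries, u = (1, 3, 3) and v = (-8, 2, 1) (row i of K equals u_i·v^T). A rank-one matrix u v^T satisfies K u = u (v·u) and kills the (2)-dimensional subspace v^⊥, so its characteristic polynomial is lambda^2 (lambda - v·u) with v·u = tr K = 1. Hence the eigenvalues of I - K are 1 (multiplicity 2) and 1 - (1) = 0, so det(I - K) = 0. (Direct check: I - K =
[[9, -2, -1],
 [24, -5, -3],
 [24, -6, -2]]
has determinant 0.) So 1 is an eigenvalue of K and (I - K) is not invertible. The finite-dimensional Fredholm alternative says: either (I - K) is invertible, or ker(I - K) ≠ {0} and then range(I - K) = ker((I - K)^*)^⊥, with dim ker(I - K) = dim ker((I - K)^*). We are in the second case, so we need both kernels. Kernel of I - K: (I - K) u = u - u (v·u) = u - u = 0, so ker(I - K) = span{u} = span{(1, 3, 3)} (it is exactly 1-dimensional because rank(I - K) = 2). Kernel of the adjoint: K is real, so (I - K)^* = I - K^T = I - v u^T, and (I - v u^T) v = v - v (u·v) = 0; hence ker((I - K)^*) = span{v} = span{(-8, 2, 1)}. Therefore (I - K) x = y is solvable iff <y, v> = 0, i.e. iff -8y_1 + 2y_2 + y_3 = 0. When this holds, K y = u (v·y) = 0, so (I - K) y = y and x = y is a particular solution; the full solution set is the line x = y + c·u = y + c·(1, 3, 3), c ∈ C.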